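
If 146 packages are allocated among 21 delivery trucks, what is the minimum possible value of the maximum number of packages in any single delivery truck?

By pigeonhole, the 21 delivery trucks are the holes and the 146 packages are the pigeons.
If every delivery truck held at most 6 packages, the total would be at most 21 × 6 = 126, which is less than 146.
So some delivery truck holds at least ⌈146/21⌉ = 7 packages.

7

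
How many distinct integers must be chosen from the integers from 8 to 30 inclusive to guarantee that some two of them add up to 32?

16

Two chosen integers sum to 32 exactly when both halves of some pair {x, 32−x} with 8 ≤ x ≤ 32−x ≤ 24 are chosen — 8 such pairs.
The remaining 7 elements (those with no distinct partner in range) can never complete a 32-sum, so the worst case takes all of them and one from each pair: 7 + 8 = 15.
By pigeonhole, the 16th integer has to be the second member of some pair, so 15 + 1 = 16.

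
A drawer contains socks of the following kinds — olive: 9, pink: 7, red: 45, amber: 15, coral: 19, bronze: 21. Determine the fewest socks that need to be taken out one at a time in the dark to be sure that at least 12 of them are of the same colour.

61

An adversary could hand out at most 11 socks per colour (olive, pink run out sooner): 9 + 7 + 11 + 11 + 11 + 11 = 60 socks and still no colour has 12.
By pigeonhole, one more sock lands in a colour already at 11, so 61 draws are enough and 60 are not.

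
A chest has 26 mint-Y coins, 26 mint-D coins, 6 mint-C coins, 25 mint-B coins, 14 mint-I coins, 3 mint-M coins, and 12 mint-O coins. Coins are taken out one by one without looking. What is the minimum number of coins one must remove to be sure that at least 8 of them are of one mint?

45

By pigeonhole, put each drawn coin into a box by mint. The largest draw with every box below 8 takes min(count, 7) from each mint; mints with fewer than 7 contribute all they have.
Σ min(cᵢ, 7) = 7 + 7 + 6 + 7 + 7 + 3 + 7 = 44.
Draw number 44 + 1 = 45 must push one box to 8.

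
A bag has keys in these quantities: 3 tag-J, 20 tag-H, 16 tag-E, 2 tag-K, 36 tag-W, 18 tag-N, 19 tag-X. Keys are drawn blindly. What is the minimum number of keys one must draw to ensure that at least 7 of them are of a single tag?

36

By the pigeonhole principle, the 7 tags are the holes; the keys drawn are the pigeons.
To avoid 7 of any one tag, the worst case takes at most 6 of each tag, or every key of a tag that has fewer than 6.
That gives 3 + 6 + 6 + 2 + 6 + 6 + 6 = 35 keys with no tag reaching 7.
The next key forces some tag to 7, so 35 + 1 = 36.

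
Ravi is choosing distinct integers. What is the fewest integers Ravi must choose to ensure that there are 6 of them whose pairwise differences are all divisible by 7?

36

Integers whose pairwise differences are multiples of 7 are exactly those sharing a remainder mod 7. By pigeonhole, the 7 residue classes mod 7 are the pigeonholes.
With 35 integers one could put 5 in each residue class and have no class reach 6.
The 36th integer pushes some class to 6, so 7·5 + 1 = 36.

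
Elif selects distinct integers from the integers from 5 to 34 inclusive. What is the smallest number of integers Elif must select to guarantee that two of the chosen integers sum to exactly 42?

Group the elements by complementary pair {x, 42−x}: {8,34}, {9,33}, {10,32}, …, giving 13 two-element pairs, the single value 21 (it cannot pair with itself since the integers are distinct), and 3 integers whose partner 42−x falls outside [5,34].
Pigeonhole: treating each of those 17 groups as a pigeonhole, one can pick one integer per group — 17 integers — with no two summing to 42.
The 18th integer lands in an occupied pair, forcing a sum of 42.

18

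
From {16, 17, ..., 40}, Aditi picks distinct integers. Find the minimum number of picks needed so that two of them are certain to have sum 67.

19

Group the elements by complementary pair {x, 67−x}: {27,40}, {28,39}, {29,38}, …, giving 7 two-element pairs and 11 integers whose partner 67−x falls outside [16,40].
Treating each of those 18 groups as a pigeonhole, one can pick one integer per group — 18 integers — with no two summing to 67.
The 19th integer lands in an occupied pair, forcing a sum of 67.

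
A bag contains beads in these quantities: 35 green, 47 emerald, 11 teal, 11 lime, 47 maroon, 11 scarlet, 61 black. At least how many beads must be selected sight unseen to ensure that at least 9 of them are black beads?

171

In the worst case for collecting black beads, every non-black bead comes out first.
There are 35 + 47 + 11 + 11 + 47 + 11 = 162 non-black beads altogether.
After those, each further bead must be black, so 162 + 9 = 171 draws guarantee 9 black beads.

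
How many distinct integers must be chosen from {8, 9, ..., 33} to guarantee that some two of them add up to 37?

Group the elements by complementary pair {x, 37−x}: {8,29}, {9,28}, {10,27}, …, giving 11 two-element pairs and 4 integers whose partner 37−x falls outside [8,33].
Treating each of those 15 groups as a pigeonhole, one can pick one integer per group — 15 integers — with no two summing to 37.
The 16th integer lands in an occupied pair, forcing a sum of 37.

16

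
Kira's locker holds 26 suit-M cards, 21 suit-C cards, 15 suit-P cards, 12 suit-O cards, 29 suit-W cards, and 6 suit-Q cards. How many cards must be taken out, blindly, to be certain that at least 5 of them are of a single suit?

25

Pigeonhole: the 6 suits are the holes; the cards drawn are the pigeons.
To avoid 5 of any one suit, the worst case takes at most 4 of each suit.
That gives 4 + 4 + 4 + 4 + 4 + 4 = 24 cards with no suit reaching 5.
The next card forces some suit to 5, so 24 + 1 = 25.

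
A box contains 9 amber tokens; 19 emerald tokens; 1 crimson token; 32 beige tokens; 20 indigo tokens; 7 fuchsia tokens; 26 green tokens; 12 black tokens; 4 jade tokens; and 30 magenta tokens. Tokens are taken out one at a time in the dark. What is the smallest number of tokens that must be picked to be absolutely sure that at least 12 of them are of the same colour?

88

By the pigeonhole principle, the 10 colours are the holes; the tokens drawn are the pigeons.
To avoid 12 of any one colour, the worst case takes at most 11 of each colour, or every token of a colour that has fewer than 11.
That gives 9 + 11 + 1 + 11 + 11 + 7 + 11 + 11 + 4 + 11 = 87 tokens with no colour reaching 12.
The next token forces some colour to 12, so 87 + 1 = 88.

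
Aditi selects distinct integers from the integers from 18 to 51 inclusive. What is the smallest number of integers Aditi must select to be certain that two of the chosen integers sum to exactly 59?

23

Two chosen integers sum to 59 exactly when both halves of some pair {x, 59−x} with 18 ≤ x ≤ 59−x ≤ 41 are chosen — 12 such pairs.
The remaining 10 elements (those with no distinct partner in range) can never complete a 59-sum, so the worst case takes all of them and one from each pair: 10 + 12 = 22.
Pigeonhole: the 23rd integer has to be the second member of some pair, so 22 + 1 = 23.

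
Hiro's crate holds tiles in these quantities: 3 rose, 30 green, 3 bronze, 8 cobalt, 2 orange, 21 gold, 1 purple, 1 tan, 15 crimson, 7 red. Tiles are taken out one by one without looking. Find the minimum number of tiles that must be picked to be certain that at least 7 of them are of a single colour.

41

Put each drawn tile into a box by colour. The largest draw with every box below 7 takes min(count, 6) from each colour; colours with fewer than 6 contribute all they have.
Σ min(cᵢ, 6) = 3 + 6 + 3 + 6 + 2 + 6 + 1 + 1 + 6 + 6 = 40.
Draw number 40 + 1 = 41 must push one box to 7.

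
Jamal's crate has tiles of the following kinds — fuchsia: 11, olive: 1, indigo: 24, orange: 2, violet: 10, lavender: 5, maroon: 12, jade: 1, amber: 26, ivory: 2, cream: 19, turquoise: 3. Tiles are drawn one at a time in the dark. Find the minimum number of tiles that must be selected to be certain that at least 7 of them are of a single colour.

51

The 12 colours are the holes; the tiles drawn are the pigeons.
To avoid 7 of any one colour, the worst case takes at most 6 of each colour, or every tile of a colour that has fewer than 6.
That gives 6 + 1 + 6 + 2 + 6 + 5 + 6 + 1 + 6 + 2 + 6 + 3 = 50 tiles with no colour reaching 7.
The next tile forces some colour to 7, so 50 + 1 = 51.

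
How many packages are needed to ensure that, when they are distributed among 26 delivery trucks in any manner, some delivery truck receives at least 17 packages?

With 416 packages one could put exactly 16 in each of the 26 delivery trucks, and no delivery truck would reach 17.
One more package must land in a delivery truck that already has 16, giving it 17.
So 26 × 16 + 1 = 417 packages are required.

417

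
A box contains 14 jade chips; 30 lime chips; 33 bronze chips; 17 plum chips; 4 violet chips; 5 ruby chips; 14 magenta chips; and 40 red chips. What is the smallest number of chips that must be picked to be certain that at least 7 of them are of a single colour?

46

An adversary could hand out at most 6 chips per colour (violet, ruby run out sooner): 6 + 6 + 6 + 6 + 4 + 5 + 6 + 6 = 45 chips and still no colour has 7.
One more chip lands in a colour already at 6, so 46 draws are enough and 45 are not.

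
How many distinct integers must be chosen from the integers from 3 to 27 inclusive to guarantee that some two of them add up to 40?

19

Group the elements by complementary pair {x, 40−x}: {13,27}, {14,26}, {15,25}, …, giving 7 two-element pairs, the single value 20 (it cannot pair with itself since the integers are distinct), and 10 integers whose partner 40−x falls outside [3,27].
Treating each of those 18 groups as a pigeonhole, one can pick one integer per group — 18 integers — with no two summing to 40.
The 19th integer lands in an occupied pair, forcing a sum of 40.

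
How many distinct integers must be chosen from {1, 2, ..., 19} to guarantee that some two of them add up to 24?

A set avoiding the sum 24 can contain at most one of each pair {x, 24−x}, plus the 5 elements whose complement lies outside the range or equal to its own complement.
The integers 1, …, 12 (12 of them) are such a set: any two sum to at least 1+2 = 3 and at most 11+12 = 23 < 24.
Pigeonhole: any 13th integer completes one of the 7 pairs, so 13 choices force a sum of 24.

13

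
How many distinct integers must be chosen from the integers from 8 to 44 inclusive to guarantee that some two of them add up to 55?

A set avoiding the sum 55 can contain at most one of each pair {x, 55−x}, plus the 3 elements whose complement lies outside the range.
The integers 8, …, 27 (20 of them) are such a set: any two sum to at least 8+9 = 17 and at most 26+27 = 53 < 55.
Any 21st integer completes one of the 17 pairs, so 21 choices force a sum of 55.

21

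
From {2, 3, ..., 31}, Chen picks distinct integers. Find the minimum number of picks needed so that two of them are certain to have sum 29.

A set avoiding the sum 29 can contain at most one of each pair {x, 29−x}, plus the 4 elements whose complement lies outside the range.
The integers 15, …, 31 (17 of them) are such a set: any two sum to at least 15+16 = 31 > 29.
Any 18th integer completes one of the 13 pairs, so 18 choices force a sum of 29.

18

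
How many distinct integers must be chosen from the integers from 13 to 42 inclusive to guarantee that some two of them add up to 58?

18

A set avoiding the sum 58 can contain at most one of each pair {x, 58−x}, plus the 4 elements whose complement lies outside the range or equal to its own complement.
The integers 13, …, 29 (17 of them) are such a set: any two sum to at least 13+14 = 27 and at most 28+29 = 57 < 58.
Pigeonhole: any 18th integer completes one of the 13 pairs, so 18 choices force a sum of 58.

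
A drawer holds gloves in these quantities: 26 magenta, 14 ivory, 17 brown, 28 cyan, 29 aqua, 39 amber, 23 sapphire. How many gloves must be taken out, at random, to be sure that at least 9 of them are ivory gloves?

In the worst case for collecting ivory gloves, every non-ivory glove comes out first.
There are 26 + 17 + 28 + 29 + 39 + 23 = 162 non-ivory gloves altogether.
After those, each further glove must be ivory, so 162 + 9 = 171 draws guarantee 9 ivory gloves.

171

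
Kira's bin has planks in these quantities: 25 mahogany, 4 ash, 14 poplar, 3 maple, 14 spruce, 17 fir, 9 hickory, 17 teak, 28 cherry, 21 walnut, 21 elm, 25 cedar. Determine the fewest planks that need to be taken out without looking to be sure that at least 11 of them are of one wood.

107

By pigeonhole, the 12 woods are the holes; the planks drawn are the pigeons.
To avoid 11 of any one wood, the worst case takes at most 10 of each wood, or every plank of a wood that has fewer than 10.
That gives 10 + 4 + 10 + 3 + 10 + 10 + 9 + 10 + 10 + 10 + 10 + 10 = 106 planks with no wood reaching 11.
The next plank forces some wood to 11, so 106 + 1 = 107.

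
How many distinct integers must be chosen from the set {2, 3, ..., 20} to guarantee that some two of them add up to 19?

12

Group the elements by complementary pair {x, 19−x}: {2,17}, {3,16}, {4,15}, …, giving 8 two-element pairs and 3 integers whose partner 19−x falls outside [2,20].
Treating each of those 11 groups as a pigeonhole, one can pick one integer per group — 11 integers — with no two summing to 19.
The 12th integer lands in an occupied pair, forcing a sum of 19.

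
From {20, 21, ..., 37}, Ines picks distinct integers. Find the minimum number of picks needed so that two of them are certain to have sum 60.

Group the elements by complementary pair {x, 60−x}: {23,37}, {24,36}, {25,35}, …, giving 7 two-element pairs; the single value 30 (it cannot pair with itself since the integers are distinct); and 3 integers whose partner 60−x falls outside [20,37].
By pigeonhole, treating each of those 11 groups as a pigeonhole, one can pick one integer per group — 11 integers — with no two summing to 60.
The 12th integer lands in an occupied pair, forcing a sum of 60.

12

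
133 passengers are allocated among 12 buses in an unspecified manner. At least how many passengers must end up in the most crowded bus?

The 12 buses are the holes and the 133 passengers are the pigeons.
If every bus held at most 11 passengers, the total would be at most 12 × 11 = 132, which is less than 133.
So some bus holds at least ⌈133/12⌉ = 12 passengers.

12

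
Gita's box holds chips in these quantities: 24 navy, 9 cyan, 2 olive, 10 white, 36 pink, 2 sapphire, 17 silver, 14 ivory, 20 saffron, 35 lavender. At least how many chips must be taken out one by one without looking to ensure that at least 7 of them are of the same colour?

An adversary could hand out at most 6 chips per colour (olive, sapphire run out sooner): 6 + 6 + 2 + 6 + 6 + 2 + 6 + 6 + 6 + 6 = 52 chips and still no colour has 7.
By pigeonhole, one more chip lands in a colour already at 6, so 53 draws are enough and 52 are not.

53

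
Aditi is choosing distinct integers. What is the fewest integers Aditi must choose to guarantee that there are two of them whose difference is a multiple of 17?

18

Integers whose pairwise differences are multiples of 17 are exactly those sharing a remainder mod 17. Pigeonhole: the 17 residue classes mod 17 are the pigeonholes.
With 17 integers one could put 1 in each residue class and have no class reach 2.
The 18th integer pushes some class to 2, so 17·1 + 1 = 18.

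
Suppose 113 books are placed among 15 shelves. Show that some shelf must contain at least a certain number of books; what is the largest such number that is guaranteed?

8

The 15 shelves are the holes and the 113 books are the pigeons.
If every shelf held at most 7 books, the total would be at most 15 × 7 = 105, which is less than 113.
So some shelf holds at least ⌈113/15⌉ = 8 books.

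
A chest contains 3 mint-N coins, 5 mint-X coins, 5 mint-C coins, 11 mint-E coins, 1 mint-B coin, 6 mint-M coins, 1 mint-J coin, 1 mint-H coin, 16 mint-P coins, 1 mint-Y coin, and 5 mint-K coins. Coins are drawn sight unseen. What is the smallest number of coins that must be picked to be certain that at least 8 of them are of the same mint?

The 11 mints are the holes; the coins drawn are the pigeons.
To avoid 8 of any one mint, the worst case takes at most 7 of each mint, or every coin of a mint that has fewer than 7.
That gives 3 + 5 + 5 + 7 + 1 + 6 + 1 + 1 + 7 + 1 + 5 = 42 coins with no mint reaching 8.
The next coin forces some mint to 8, so 42 + 1 = 43.

43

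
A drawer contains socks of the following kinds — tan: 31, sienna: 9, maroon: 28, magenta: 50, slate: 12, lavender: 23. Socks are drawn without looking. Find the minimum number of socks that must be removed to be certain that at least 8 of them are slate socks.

In the worst case for collecting slate socks, every non-slate sock comes out first.
There are 31 + 9 + 28 + 50 + 23 = 141 non-slate socks altogether.
After those, each further sock must be slate, so 141 + 8 = 149 draws guarantee 8 slate socks.

149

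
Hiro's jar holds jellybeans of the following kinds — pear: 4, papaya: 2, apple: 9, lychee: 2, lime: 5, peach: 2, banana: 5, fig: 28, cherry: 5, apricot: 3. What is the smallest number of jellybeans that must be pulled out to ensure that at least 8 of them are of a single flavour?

Put each drawn jellybean into a box by flavour. The largest draw with every box below 8 takes min(count, 7) from each flavour; flavours with fewer than 7 contribute all they have.
Σ min(cᵢ, 7) = 4 + 2 + 7 + 2 + 5 + 2 + 5 + 7 + 5 + 3 = 42.
Draw number 42 + 1 = 43 must push one box to 8.

43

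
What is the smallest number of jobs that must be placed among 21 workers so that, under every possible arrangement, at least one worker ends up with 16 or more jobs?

316

With 315 jobs one could put exactly 15 in each of the 21 workers, and no worker would reach 16.
By the pigeonhole principle, one more job must land in a worker that already has 15, giving it 16.
So 21 × 15 + 1 = 316 jobs are required.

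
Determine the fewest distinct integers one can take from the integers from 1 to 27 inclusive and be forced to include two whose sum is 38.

20

A set avoiding the sum 38 can contain at most one of each pair {x, 38−x}, plus the 11 elements whose complement lies outside the range or equal to its own complement.
The integers 1, …, 19 (19 of them) are such a set: any two sum to at least 1+2 = 3 and at most 18+19 = 37 < 38.
By the pigeonhole principle, any 20th integer completes one of the 8 pairs, so 20 choices force a sum of 38.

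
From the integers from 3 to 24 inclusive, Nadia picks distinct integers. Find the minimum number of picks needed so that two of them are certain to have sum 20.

16

A set avoiding the sum 20 can contain at most one of each pair {x, 20−x}, plus the 8 elements whose complement lies outside the range or equal to its own complement.
The integers 10, …, 24 (15 of them) are such a set: any two sum to at least 10+11 = 21 > 20.
By pigeonhole, any 16th integer completes one of the 7 pairs, so 16 choices force a sum of 20.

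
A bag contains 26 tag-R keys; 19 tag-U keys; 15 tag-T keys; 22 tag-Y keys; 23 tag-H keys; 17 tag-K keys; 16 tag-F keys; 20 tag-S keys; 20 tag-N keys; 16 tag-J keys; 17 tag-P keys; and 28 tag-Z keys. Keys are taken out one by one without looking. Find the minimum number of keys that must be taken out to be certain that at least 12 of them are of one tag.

Put each drawn key into a box by tag. The largest draw with every box below 12 takes min(count, 11) from each tag.
Σ min(cᵢ, 11) = 11 + 11 + 11 + 11 + 11 + 11 + 11 + 11 + 11 + 11 + 11 + 11 = 132.
Draw number 132 + 1 = 133 must push one box to 12.

133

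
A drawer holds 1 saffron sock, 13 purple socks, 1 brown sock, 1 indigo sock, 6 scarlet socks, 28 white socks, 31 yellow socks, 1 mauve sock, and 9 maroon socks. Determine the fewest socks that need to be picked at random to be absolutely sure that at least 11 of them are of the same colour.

50

An adversary could hand out at most 10 socks per colour (6 colours run out sooner): 1 + 10 + 1 + 1 + 6 + 10 + 10 + 1 + 9 = 49 socks and still no colour has 11.
One more sock lands in a colour already at 10, so 50 draws are enough and 49 are not.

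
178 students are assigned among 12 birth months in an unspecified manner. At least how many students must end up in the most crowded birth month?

15

By the pigeonhole principle, the 12 birth months are the holes and the 178 students are the pigeons.
If every birth month held at most 14 students, the total would be at most 12 × 14 = 168, which is less than 178.
So some birth month holds at least ⌈178/12⌉ = 15 students.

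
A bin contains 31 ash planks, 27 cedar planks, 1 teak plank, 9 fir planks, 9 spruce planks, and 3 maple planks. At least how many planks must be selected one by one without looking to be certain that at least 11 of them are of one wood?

43

Put each drawn plank into a box by wood. The largest draw with every box below 11 takes min(count, 10) from each wood; woods with fewer than 10 contribute all they have.
Σ min(cᵢ, 10) = 10 + 10 + 1 + 9 + 9 + 3 = 42.
Draw number 42 + 1 = 43 must push one box to 11.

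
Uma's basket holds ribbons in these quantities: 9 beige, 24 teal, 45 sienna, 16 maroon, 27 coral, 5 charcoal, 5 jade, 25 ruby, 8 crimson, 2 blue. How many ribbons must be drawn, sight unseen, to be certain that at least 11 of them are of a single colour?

Put each drawn ribbon into a box by colour. The largest draw with every box below 11 takes min(count, 10) from each colour; colours with fewer than 10 contribute all they have.
Σ min(cᵢ, 10) = 9 + 10 + 10 + 10 + 10 + 5 + 5 + 10 + 8 + 2 = 79.
Draw number 79 + 1 = 80 must push one box to 11.

80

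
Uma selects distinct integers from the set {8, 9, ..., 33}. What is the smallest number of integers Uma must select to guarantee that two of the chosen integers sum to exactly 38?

Group the elements by complementary pair {x, 38−x}: {8,30}, {9,29}, {10,28}, …, giving 11 two-element pairs; the single value 19 (it cannot pair with itself since the integers are distinct); and 3 integers whose partner 38−x falls outside [8,33].
Treating each of those 15 groups as a pigeonhole, one can pick one integer per group — 15 integers — with no two summing to 38.
The 16th integer lands in an occupied pair, forcing a sum of 38.

16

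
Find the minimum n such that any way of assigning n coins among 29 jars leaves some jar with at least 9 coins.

233

With 232 coins one could put exactly 8 in each of the 29 jars, and no jar would reach 9.
Pigeonhole: one more coin must land in a jar that already has 8, giving it 9.
So 29 × 8 + 1 = 233 coins are required.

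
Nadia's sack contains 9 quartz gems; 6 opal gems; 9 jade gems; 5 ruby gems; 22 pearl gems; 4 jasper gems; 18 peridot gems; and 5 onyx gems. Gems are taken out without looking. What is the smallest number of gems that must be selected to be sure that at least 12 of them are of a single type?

By the pigeonhole principle, put each drawn gem into a box by type. The largest draw with every box below 12 takes min(count, 11) from each type; types with fewer than 11 contribute all they have.
Σ min(cᵢ, 11) = 9 + 6 + 9 + 5 + 11 + 4 + 11 + 5 = 60.
Draw number 60 + 1 = 61 must push one box to 12.

61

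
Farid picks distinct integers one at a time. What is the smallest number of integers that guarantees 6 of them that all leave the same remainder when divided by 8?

41

The 8 residue classes mod 8 are the pigeonholes.
With 40 integers one could put 5 in each residue class and have no class reach 6.
The 41st integer pushes some class to 6, so 8·5 + 1 = 41.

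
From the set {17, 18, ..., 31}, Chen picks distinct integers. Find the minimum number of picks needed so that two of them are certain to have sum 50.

Group the elements by complementary pair {x, 50−x}: {19,31}, {20,30}, {21,29}, …, giving 6 two-element pairs; the single value 25 (it cannot pair with itself since the integers are distinct); and 2 integers whose partner 50−x falls outside [17,31].
Treating each of those 9 groups as a pigeonhole, one can pick one integer per group — 9 integers — with no two summing to 50.
The 10th integer lands in an occupied pair, forcing a sum of 50.

10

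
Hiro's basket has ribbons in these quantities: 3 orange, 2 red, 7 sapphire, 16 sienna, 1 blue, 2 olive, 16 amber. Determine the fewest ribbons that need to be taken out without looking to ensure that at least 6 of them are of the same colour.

Pigeonhole: the 7 colours are the holes; the ribbons drawn are the pigeons.
To avoid 6 of any one colour, the worst case takes at most 5 of each colour, or every ribbon of a colour that has fewer than 5.
That gives 3 + 2 + 5 + 5 + 1 + 2 + 5 = 23 ribbons with no colour reaching 6.
The next ribbon forces some colour to 6, so 23 + 1 = 24.

24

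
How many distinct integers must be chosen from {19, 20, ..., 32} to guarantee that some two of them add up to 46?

11

Group the elements by complementary pair {x, 46−x}: {19,27}, {20,26}, {21,25}, …, giving 4 two-element pairs, the single value 23 (it cannot pair with itself since the integers are distinct), and 5 integers whose partner 46−x falls outside [19,32].
Treating each of those 10 groups as a pigeonhole, one can pick one integer per group — 10 integers — with no two summing to 46.
The 11th integer lands in an occupied pair, forcing a sum of 46.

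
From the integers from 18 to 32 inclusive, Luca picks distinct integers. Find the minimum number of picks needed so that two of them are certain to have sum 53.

Two chosen integers sum to 53 exactly when both halves of some pair {x, 53−x} with 21 ≤ x ≤ 53−x ≤ 32 are chosen — 6 such pairs.
The remaining 3 elements (those with no distinct partner in range) can never complete a 53-sum, so the worst case takes all of them and one from each pair: 3 + 6 = 9.
The 10th integer has to be the second member of some pair, so 9 + 1 = 10.

10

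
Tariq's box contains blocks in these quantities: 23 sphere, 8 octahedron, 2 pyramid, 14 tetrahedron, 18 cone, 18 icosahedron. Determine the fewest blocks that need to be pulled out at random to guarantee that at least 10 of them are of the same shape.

The 6 shapes are the holes; the blocks drawn are the pigeons.
To avoid 10 of any one shape, the worst case takes at most 9 of each shape, or every block of a shape that has fewer than 9.
That gives 9 + 8 + 2 + 9 + 9 + 9 = 46 blocks with no shape reaching 10.
The next block forces some shape to 10, so 46 + 1 = 47.

47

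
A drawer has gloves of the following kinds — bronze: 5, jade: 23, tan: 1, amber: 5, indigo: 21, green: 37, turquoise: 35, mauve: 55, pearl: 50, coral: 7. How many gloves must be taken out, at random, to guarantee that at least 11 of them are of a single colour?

79

An adversary could hand out at most 10 gloves per colour (4 colours run out sooner): 5 + 10 + 1 + 5 + 10 + 10 + 10 + 10 + 10 + 7 = 78 gloves and still no colour has 11.
By the pigeonhole principle, one more glove lands in a colour already at 10, so 79 draws are enough and 78 are not.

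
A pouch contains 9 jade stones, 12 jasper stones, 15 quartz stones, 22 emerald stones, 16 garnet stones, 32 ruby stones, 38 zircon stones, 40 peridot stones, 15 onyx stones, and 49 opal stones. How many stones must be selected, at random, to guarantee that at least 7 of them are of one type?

An adversary could hand out at most 6 stones per type: 6 + 6 + 6 + 6 + 6 + 6 + 6 + 6 + 6 + 6 = 60 stones and still no type has 7.
By pigeonhole, one more stone lands in a type already at 6, so 61 draws are enough and 60 are not.

61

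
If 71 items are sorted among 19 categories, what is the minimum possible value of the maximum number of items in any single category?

The 19 categories are the holes and the 71 items are the pigeons.
If every category held at most 3 items, the total would be at most 19 × 3 = 57, which is less than 71.
So some category holds at least ⌈71/19⌉ = 4 items.

4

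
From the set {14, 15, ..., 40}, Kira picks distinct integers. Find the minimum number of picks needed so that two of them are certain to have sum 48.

18

Group the elements by complementary pair {x, 48−x}: {14,34}, {15,33}, {16,32}, …, giving 10 two-element pairs, the single value 24 (it cannot pair with itself since the integers are distinct), and 6 integers whose partner 48−x falls outside [14,40].
By the pigeonhole principle, treating each of those 17 groups as a pigeonhole, one can pick one integer per group — 17 integers — with no two summing to 48.
The 18th integer lands in an occupied pair, forcing a sum of 48.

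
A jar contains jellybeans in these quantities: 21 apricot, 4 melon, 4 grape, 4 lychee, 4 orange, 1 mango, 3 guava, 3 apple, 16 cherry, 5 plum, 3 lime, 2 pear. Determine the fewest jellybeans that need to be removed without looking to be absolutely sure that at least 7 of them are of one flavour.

46

By the pigeonhole principle, put each drawn jellybean into a box by flavour. The largest draw with every box below 7 takes min(count, 6) from each flavour; flavours with fewer than 6 contribute all they have.
Σ min(cᵢ, 6) = 6 + 4 + 4 + 4 + 4 + 1 + 3 + 3 + 6 + 5 + 3 + 2 = 45.
Draw number 45 + 1 = 46 must push one box to 7.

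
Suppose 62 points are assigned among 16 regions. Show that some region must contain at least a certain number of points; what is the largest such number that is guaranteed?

Pigeonhole: the 16 regions are the holes and the 62 points are the pigeons.
If every region held at most 3 points, the total would be at most 16 × 3 = 48, which is less than 62.
So some region holds at least ⌈62/16⌉ = 4 points.

4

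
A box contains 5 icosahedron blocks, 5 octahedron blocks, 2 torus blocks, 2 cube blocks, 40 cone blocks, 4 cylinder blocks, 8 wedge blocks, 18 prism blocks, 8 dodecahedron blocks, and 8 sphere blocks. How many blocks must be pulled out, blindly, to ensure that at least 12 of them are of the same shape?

65

The 10 shapes are the holes; the blocks drawn are the pigeons.
To avoid 12 of any one shape, the worst case takes at most 11 of each shape, or every block of a shape that has fewer than 11.
That gives 5 + 5 + 2 + 2 + 11 + 4 + 8 + 11 + 8 + 8 = 64 blocks with no shape reaching 12.
The next block forces some shape to 12, so 64 + 1 = 65.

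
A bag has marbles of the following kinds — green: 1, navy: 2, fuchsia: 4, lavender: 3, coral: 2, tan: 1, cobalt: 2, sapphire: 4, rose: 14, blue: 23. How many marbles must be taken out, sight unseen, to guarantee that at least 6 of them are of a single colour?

30

An adversary could hand out at most 5 marbles per colour (8 colours run out sooner): 1 + 2 + 4 + 3 + 2 + 1 + 2 + 4 + 5 + 5 = 29 marbles and still no colour has 6.
Pigeonhole: one more marble lands in a colour already at 5, so 30 draws are enough and 29 are not.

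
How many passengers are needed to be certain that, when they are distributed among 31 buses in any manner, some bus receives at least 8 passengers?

218

With 217 passengers one could put exactly 7 in each of the 31 buses, and no bus would reach 8.
By the pigeonhole principle, one more passenger must land in a bus that already has 7, giving it 8.
So 31 × 7 + 1 = 218 passengers are required.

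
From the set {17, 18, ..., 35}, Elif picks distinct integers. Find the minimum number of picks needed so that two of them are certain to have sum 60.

15

Group the elements by complementary pair {x, 60−x}: {25,35}, {26,34}, {27,33}, …, giving 5 two-element pairs, the single value 30 (it cannot pair with itself since the integers are distinct), and 8 integers whose partner 60−x falls outside [17,35].
By the pigeonhole principle, treating each of those 14 groups as a pigeonhole, one can pick one integer per group — 14 integers — with no two summing to 60.
The 15th integer lands in an occupied pair, forcing a sum of 60.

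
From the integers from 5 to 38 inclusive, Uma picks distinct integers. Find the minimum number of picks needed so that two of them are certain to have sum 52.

23

Two chosen integers sum to 52 exactly when both halves of some pair {x, 52−x} with 14 ≤ x ≤ 52−x ≤ 38 are chosen — 12 such pairs.
The remaining 10 elements (those with no distinct partner in range) can never complete a 52-sum, so the worst case takes all of them and one from each pair: 10 + 12 = 22.
By pigeonhole, the 23rd integer has to be the second member of some pair, so 22 + 1 = 23.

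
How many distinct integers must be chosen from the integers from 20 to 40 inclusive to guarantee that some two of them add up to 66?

Two chosen integers sum to 66 exactly when both halves of some pair {x, 66−x} with 26 ≤ x ≤ 66−x ≤ 40 are chosen — 7 such pairs.
The remaining 7 elements (those with no distinct partner in range) can never complete a 66-sum, so the worst case takes all of them and one from each pair: 7 + 7 = 14.
Pigeonhole: the 15th integer has to be the second member of some pair, so 14 + 1 = 15.

15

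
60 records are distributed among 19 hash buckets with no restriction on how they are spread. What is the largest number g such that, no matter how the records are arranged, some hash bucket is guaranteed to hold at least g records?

4

Pigeonhole: the 19 hash buckets are the holes and the 60 records are the pigeons.
If every hash bucket held at most 3 records, the total would be at most 19 × 3 = 57, which is less than 60.
So some hash bucket holds at least ⌈60/19⌉ = 4 records.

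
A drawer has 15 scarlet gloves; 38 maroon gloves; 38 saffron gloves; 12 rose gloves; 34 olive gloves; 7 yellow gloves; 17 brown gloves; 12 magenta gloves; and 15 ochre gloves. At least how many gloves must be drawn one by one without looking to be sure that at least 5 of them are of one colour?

An adversary could hand out at most 4 gloves per colour: 4 + 4 + 4 + 4 + 4 + 4 + 4 + 4 + 4 = 36 gloves and still no colour has 5.
One more glove lands in a colour already at 4, so 37 draws are enough and 36 are not.

37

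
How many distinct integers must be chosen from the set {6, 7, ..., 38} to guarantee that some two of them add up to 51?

Two chosen integers sum to 51 exactly when both halves of some pair {x, 51−x} with 13 ≤ x ≤ 51−x ≤ 38 are chosen — 13 such pairs.
The remaining 7 elements (those with no distinct partner in range) can never complete a 51-sum, so the worst case takes all of them and one from each pair: 7 + 13 = 20.
By pigeonhole, the 21st integer has to be the second member of some pair, so 20 + 1 = 21.

21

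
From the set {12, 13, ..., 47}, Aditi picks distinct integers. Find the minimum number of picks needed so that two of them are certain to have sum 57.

20

Group the elements by complementary pair {x, 57−x}: {12,45}, {13,44}, {14,43}, …, giving 17 two-element pairs and 2 integers whose partner 57−x falls outside [12,47].
Pigeonhole: treating each of those 19 groups as a pigeonhole, one can pick one integer per group — 19 integers — with no two summing to 57.
The 20th integer lands in an occupied pair, forcing a sum of 57.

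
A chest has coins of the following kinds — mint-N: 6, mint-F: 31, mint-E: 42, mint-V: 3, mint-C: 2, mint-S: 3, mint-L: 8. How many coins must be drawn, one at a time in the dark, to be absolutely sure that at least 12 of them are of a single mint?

Pigeonhole: put each drawn coin into a box by mint. The largest draw with every box below 12 takes min(count, 11) from each mint; mints with fewer than 11 contribute all they have.
Σ min(cᵢ, 11) = 6 + 11 + 11 + 3 + 2 + 3 + 8 = 44.
Draw number 44 + 1 = 45 must push one box to 12.

45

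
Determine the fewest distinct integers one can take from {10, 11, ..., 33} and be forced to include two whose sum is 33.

A set avoiding the sum 33 can contain at most one of each pair {x, 33−x}, plus the 10 elements whose complement lies outside the range.
The integers 17, …, 33 (17 of them) are such a set: any two sum to at least 17+18 = 35 > 33.
By pigeonhole, any 18th integer completes one of the 7 pairs, so 18 choices force a sum of 33.

18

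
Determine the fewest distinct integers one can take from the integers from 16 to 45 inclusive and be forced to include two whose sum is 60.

Group the elements by complementary pair {x, 60−x}: {16,44}, {17,43}, {18,42}, …, giving 14 two-element pairs; the single value 30 (it cannot pair with itself since the integers are distinct); and 1 integer whose partner 60−x falls outside [16,45].
Treating each of those 16 groups as a pigeonhole, one can pick one integer per group — 16 integers — with no two summing to 60.
The 17th integer lands in an occupied pair, forcing a sum of 60.

17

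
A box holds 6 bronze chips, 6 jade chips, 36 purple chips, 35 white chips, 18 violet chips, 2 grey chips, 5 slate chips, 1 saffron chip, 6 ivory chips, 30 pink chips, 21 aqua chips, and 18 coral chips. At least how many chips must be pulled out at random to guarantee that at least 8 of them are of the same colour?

69

By the pigeonhole principle, put each drawn chip into a box by colour. The largest draw with every box below 8 takes min(count, 7) from each colour; colours with fewer than 7 contribute all they have.
Σ min(cᵢ, 7) = 6 + 6 + 7 + 7 + 7 + 2 + 5 + 1 + 6 + 7 + 7 + 7 = 68.
Draw number 68 + 1 = 69 must push one box to 8.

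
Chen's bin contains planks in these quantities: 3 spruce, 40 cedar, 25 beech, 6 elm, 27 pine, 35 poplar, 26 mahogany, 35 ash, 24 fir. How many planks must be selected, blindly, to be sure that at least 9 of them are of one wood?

Put each drawn plank into a box by wood. The largest draw with every box below 9 takes min(count, 8) from each wood; woods with fewer than 8 contribute all they have.
Σ min(cᵢ, 8) = 3 + 8 + 8 + 6 + 8 + 8 + 8 + 8 + 8 = 65.
Draw number 65 + 1 = 66 must push one box to 9.

66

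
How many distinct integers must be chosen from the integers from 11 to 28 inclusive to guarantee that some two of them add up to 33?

13

A set avoiding the sum 33 can contain at most one of each pair {x, 33−x}, plus the 6 elements whose complement lies outside the range.
The integers 17, …, 28 (12 of them) are such a set: any two sum to at least 17+18 = 35 > 33.
Any 13th integer completes one of the 6 pairs, so 13 choices force a sum of 33.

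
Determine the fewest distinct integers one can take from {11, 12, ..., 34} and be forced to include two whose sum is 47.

14

Two chosen integers sum to 47 exactly when both halves of some pair {x, 47−x} with 13 ≤ x ≤ 47−x ≤ 34 are chosen — 11 such pairs.
The remaining 2 elements (those with no distinct partner in range) can never complete a 47-sum, so the worst case takes all of them and one from each pair: 2 + 11 = 13.
The 14th integer has to be the second member of some pair, so 13 + 1 = 14.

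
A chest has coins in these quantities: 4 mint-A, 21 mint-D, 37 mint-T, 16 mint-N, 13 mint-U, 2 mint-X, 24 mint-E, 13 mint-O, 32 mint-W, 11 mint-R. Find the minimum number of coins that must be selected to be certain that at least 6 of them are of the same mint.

47

An adversary could hand out at most 5 coins per mint (mint-A, mint-X run out sooner): 4 + 5 + 5 + 5 + 5 + 2 + 5 + 5 + 5 + 5 = 46 coins and still no mint has 6.
One more coin lands in a mint already at 5, so 47 draws are enough and 46 are not.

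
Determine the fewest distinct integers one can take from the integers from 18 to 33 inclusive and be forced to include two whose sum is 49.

10

A set avoiding the sum 49 can contain at most one of each pair {x, 49−x}, plus the 2 elements whose complement lies outside the range.
The integers 25, …, 33 (9 of them) are such a set: any two sum to at least 25+26 = 51 > 49.
Any 10th integer completes one of the 7 pairs, so 10 choices force a sum of 49.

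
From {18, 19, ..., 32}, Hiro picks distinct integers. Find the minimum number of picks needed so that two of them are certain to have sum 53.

10

Group the elements by complementary pair {x, 53−x}: {21,32}, {22,31}, {23,30}, …, giving 6 two-element pairs and 3 integers whose partner 53−x falls outside [18,32].
By the pigeonhole principle, treating each of those 9 groups as a pigeonhole, one can pick one integer per group — 9 integers — with no two summing to 53.
The 10th integer lands in an occupied pair, forcing a sum of 53.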